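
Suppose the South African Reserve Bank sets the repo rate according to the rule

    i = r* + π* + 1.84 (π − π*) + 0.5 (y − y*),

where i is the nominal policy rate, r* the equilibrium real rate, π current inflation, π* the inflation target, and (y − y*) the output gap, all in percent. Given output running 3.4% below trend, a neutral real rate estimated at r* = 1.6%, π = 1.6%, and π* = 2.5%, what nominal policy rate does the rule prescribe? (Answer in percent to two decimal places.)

0.74%

Output 3.4% below potential → (y − y*) = -3.4.
i = 1.6 + 2.5 + 1.84 × (1.6 − 2.5) + 0.5 × (-3.4)
   = 1.6 + 2.5 − 1.656 − 1.7 = 0.74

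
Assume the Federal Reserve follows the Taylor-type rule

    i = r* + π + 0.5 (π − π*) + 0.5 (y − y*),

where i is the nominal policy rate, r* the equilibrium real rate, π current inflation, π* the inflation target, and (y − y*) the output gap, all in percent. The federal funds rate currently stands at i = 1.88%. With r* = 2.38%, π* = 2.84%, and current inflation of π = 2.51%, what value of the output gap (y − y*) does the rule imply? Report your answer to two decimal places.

-5.69%

0.5 (y − y*) = 1.88 − 2.38 − 2.51 − 0.5 × (2.51 − 2.84) = -2.845
(y − y*) = -2.845 / 0.5 = -5.69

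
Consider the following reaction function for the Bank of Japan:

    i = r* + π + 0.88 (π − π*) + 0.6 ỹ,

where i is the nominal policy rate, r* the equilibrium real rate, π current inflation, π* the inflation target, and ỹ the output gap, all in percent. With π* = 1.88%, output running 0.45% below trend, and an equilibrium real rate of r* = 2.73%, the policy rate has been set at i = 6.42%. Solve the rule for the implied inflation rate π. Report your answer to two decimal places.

Output 0.45% below potential → ỹ = -0.45.
Collecting π: i = r* + (1 + 0.88) π − 0.88 π* + 0.6 ỹ
1.88 π = 6.42 − 2.73 + 0.88 × 1.88 − 0.6 × (-0.45) = 5.6144
π = 5.6144 / 1.88 = 2.99

2.99%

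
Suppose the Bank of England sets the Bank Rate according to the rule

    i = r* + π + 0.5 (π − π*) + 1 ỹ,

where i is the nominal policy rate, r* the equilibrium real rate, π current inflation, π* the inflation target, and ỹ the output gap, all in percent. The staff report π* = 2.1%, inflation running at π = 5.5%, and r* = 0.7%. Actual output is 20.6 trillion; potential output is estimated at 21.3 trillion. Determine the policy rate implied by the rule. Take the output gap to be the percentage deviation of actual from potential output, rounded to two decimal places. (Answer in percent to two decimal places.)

Output gap = 100 × (20.6 − 21.3) / 21.3 = -3.29%.
i = 0.70 + 5.50 + 0.5 × (5.50 − 2.10) + 1 × (-3.29)
   = 0.70 + 5.5 + 1.7 − 3.29 = 4.61

4.61%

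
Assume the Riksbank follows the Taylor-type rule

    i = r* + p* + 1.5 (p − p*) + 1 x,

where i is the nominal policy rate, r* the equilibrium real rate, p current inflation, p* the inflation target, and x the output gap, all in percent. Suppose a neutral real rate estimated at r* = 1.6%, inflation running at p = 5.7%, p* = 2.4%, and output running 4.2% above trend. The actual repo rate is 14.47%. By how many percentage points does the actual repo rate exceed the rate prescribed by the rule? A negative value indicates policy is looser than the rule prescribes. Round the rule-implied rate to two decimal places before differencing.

Output 4.2% above potential → x = 4.2.
i = 1.6 + 2.4 + 1.5 × (5.7 − 2.4) + 1 × 4.2
   = 1.6 + 2.4 + 4.95 + 4.2 = 13.15
Deviation = 14.47 − 13.15 = 1.32 pp.

1.32 pp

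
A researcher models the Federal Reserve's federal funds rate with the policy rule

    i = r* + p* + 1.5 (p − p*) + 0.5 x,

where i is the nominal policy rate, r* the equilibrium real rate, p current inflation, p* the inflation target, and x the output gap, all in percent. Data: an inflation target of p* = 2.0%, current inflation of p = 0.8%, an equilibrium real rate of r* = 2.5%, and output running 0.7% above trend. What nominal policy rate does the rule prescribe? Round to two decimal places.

Output 0.7% above potential → x = 0.7.
i = 2.5 + 2.0 + 1.5 × (0.8 − 2.0) + 0.5 × 0.7
   = 2.5 + 2 − 1.8 + 0.35 = 3.05

3.05%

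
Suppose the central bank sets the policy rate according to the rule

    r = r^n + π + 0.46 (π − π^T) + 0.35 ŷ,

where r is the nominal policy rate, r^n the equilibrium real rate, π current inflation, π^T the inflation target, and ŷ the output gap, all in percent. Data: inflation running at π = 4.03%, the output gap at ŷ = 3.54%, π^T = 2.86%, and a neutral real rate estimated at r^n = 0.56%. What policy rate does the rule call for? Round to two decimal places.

6.37%

r = 0.56 + 4.03 + 0.46 × (4.03 − 2.86) + 0.35 × 3.54
   = 0.56 + 4.03 + 0.5382 + 1.239 = 6.37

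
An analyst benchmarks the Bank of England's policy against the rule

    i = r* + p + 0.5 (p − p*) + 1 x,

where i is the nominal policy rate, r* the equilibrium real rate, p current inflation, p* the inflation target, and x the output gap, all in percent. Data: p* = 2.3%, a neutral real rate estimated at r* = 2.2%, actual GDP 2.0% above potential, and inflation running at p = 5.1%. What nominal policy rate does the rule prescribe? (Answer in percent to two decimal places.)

Output 2.0% above potential → x = 2.0.
i = 2.2 + 5.1 + 0.5 × (5.1 − 2.3) + 1 × 2.0
   = 2.2 + 5.1 + 1.4 + 2 = 10.70

10.70%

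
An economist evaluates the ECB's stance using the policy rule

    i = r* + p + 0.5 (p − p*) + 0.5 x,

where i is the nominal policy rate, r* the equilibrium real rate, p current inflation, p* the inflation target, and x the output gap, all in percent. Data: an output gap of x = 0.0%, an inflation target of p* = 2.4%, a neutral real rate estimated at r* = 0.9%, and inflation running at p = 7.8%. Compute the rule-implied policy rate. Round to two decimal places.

11.40%

i = 0.9 + 7.8 + 0.5 × (7.8 − 2.4) + 0.5 × 0.0
   = 0.9 + 7.8 + 2.7 + 0 = 11.40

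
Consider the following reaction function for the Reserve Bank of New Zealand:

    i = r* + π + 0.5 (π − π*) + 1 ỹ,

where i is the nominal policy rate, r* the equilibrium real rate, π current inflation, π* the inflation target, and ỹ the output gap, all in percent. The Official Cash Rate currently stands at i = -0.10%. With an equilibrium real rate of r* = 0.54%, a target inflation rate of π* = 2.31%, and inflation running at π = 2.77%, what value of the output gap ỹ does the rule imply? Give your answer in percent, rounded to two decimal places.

1 ỹ = -0.10 − 0.54 − 2.77 − 0.5 × (2.77 − 2.31) = -3.64
ỹ = -3.64 / 1 = -3.64

-3.64%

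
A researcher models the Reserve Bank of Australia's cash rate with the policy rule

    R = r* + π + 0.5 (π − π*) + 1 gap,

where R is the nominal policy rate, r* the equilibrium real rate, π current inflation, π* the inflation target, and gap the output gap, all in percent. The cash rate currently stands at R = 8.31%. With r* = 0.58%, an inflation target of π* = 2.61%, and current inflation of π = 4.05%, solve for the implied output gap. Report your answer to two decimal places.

1 gap = 8.31 − 0.58 − 4.05 − 0.5 × (4.05 − 2.61) = 2.96
gap = 2.96 / 1 = 2.96

2.96%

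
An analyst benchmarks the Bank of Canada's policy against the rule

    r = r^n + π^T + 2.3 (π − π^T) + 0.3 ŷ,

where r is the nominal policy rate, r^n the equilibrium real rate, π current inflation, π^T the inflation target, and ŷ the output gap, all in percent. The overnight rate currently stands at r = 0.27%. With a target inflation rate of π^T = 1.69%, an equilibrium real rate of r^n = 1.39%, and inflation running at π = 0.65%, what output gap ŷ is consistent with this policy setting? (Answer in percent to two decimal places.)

0.3 ŷ = 0.27 − 1.39 − 1.69 − 2.3 × (0.65 − 1.69) = -0.418
ŷ = -0.418 / 0.3 = -1.39

-1.39%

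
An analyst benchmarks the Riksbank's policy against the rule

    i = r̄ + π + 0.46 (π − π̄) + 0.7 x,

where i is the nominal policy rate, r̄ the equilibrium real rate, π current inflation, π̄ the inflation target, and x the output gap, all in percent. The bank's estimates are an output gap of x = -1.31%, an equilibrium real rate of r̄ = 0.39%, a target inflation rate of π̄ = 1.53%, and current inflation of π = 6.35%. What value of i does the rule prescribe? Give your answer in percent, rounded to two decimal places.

8.04%

i = 0.39 + 6.35 + 0.46 × (6.35 − 1.53) + 0.7 × (-1.31)
   = 0.39 + 6.35 + 2.2172 − 0.917 = 8.04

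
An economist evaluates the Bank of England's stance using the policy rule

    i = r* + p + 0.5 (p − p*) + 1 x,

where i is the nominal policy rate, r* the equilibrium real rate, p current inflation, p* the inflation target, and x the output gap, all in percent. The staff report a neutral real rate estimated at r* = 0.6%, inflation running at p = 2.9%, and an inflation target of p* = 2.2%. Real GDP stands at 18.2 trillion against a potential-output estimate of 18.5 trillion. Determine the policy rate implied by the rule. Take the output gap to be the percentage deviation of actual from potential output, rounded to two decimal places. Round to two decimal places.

2.23%

Output gap = 100 × (18.2 − 18.5) / 18.5 = -1.62%.
i = 0.60 + 2.90 + 0.5 × (2.90 − 2.20) + 1 × (-1.62)
   = 0.60 + 2.9 + 0.35 − 1.62 = 2.23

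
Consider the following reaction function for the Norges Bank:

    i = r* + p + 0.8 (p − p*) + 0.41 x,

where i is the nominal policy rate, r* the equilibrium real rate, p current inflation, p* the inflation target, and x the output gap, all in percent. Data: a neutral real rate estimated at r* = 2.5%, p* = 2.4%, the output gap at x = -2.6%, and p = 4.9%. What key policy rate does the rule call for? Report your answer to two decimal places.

8.33%

i = 2.5 + 4.9 + 0.8 × (4.9 − 2.4) + 0.41 × (-2.6)
   = 2.5 + 4.9 + 2 − 1.066 = 8.33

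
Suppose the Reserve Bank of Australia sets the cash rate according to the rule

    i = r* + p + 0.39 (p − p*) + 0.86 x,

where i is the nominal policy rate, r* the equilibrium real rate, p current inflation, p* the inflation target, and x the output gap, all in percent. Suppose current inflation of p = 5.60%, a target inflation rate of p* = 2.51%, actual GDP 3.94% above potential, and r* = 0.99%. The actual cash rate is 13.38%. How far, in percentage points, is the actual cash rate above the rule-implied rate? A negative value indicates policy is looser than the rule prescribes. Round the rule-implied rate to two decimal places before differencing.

2.20 pp

Output 3.94% above potential → x = 3.94.
i = 0.99 + 5.60 + 0.39 × (5.60 − 2.51) + 0.86 × 3.94
   = 0.99 + 5.6 + 1.2051 + 3.3884 = 11.18
Deviation = 13.38 − 11.18 = 2.20 pp.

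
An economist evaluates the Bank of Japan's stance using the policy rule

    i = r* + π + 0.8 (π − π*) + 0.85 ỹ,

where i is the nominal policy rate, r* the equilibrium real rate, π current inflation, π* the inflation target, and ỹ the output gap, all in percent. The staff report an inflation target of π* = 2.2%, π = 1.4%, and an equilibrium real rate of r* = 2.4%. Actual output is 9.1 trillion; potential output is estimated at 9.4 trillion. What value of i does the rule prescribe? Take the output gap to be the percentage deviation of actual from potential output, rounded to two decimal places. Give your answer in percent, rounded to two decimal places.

0.45%

Output gap = 100 × (9.1 − 9.4) / 9.4 = -3.19%.
i = 2.40 + 1.40 + 0.8 × (1.40 − 2.20) + 0.85 × (-3.19)
   = 2.40 + 1.4 − 0.64 − 2.7115 = 0.45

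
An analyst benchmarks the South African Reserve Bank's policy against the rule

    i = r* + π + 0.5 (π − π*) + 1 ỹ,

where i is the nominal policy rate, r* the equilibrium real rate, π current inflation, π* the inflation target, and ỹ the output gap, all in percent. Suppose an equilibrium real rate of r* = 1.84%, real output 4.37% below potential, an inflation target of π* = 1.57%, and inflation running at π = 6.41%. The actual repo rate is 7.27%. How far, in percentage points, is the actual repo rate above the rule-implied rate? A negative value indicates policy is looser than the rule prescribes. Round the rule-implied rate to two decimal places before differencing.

0.97 pp

Output 4.37% below potential → ỹ = -4.37.
i = 1.84 + 6.41 + 0.5 × (6.41 − 1.57) + 1 × (-4.37)
   = 1.84 + 6.41 + 2.42 − 4.37 = 6.30
Deviation = 7.27 − 6.30 = 0.97 pp.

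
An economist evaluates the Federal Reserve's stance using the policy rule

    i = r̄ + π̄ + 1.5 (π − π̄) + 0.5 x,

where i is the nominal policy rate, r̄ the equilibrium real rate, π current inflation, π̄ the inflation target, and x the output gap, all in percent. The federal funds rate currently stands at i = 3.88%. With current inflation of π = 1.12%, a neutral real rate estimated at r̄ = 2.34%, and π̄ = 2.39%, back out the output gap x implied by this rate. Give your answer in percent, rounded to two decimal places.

0.5 x = 3.88 − 2.34 − 2.39 − 1.5 × (1.12 − 2.39) = 1.055
x = 1.055 / 0.5 = 2.11

2.11%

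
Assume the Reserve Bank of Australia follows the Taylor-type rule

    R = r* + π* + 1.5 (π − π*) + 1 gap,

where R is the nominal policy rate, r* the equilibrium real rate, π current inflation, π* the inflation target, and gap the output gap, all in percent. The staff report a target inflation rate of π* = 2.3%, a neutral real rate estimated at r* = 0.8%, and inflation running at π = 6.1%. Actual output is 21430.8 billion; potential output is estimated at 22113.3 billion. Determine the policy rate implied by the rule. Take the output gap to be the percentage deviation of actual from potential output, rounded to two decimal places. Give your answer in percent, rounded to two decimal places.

Output gap = 100 × (21430.8 − 22113.3) / 22113.3 = -3.09%.
R = 0.80 + 2.30 + 1.5 × (6.10 − 2.30) + 1 × (-3.09)
   = 0.80 + 2.3 + 5.7 − 3.09 = 5.71

5.71%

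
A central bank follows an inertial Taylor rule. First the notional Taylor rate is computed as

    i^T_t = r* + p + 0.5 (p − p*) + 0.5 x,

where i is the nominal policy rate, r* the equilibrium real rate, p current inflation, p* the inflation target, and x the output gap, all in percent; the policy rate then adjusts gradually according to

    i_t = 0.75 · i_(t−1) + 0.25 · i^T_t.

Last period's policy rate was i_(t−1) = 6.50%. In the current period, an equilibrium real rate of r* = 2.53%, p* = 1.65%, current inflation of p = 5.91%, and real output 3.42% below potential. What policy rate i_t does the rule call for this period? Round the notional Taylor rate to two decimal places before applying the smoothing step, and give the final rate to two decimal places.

Output 3.42% below potential → x = -3.42.
i^T_t = 2.53 + 5.91 + 0.5 × (5.91 − 1.65) + 0.5 × (-3.42)
   = 2.53 + 5.91 + 2.13 − 1.71 = 8.86
i_t = 0.75 × 6.50 + 0.25 × 8.86 = 4.875 + 2.215 = 7.09

7.09%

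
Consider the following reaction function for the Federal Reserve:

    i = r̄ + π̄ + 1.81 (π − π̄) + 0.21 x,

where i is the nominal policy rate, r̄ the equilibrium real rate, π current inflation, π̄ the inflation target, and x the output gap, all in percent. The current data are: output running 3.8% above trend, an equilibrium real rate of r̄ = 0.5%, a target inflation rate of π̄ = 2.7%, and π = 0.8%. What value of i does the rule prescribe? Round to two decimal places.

Output 3.8% above potential → x = 3.8.
i = 0.5 + 2.7 + 1.81 × (0.8 − 2.7) + 0.21 × 3.8
   = 0.5 + 2.7 − 3.439 + 0.798 = 0.56

0.56%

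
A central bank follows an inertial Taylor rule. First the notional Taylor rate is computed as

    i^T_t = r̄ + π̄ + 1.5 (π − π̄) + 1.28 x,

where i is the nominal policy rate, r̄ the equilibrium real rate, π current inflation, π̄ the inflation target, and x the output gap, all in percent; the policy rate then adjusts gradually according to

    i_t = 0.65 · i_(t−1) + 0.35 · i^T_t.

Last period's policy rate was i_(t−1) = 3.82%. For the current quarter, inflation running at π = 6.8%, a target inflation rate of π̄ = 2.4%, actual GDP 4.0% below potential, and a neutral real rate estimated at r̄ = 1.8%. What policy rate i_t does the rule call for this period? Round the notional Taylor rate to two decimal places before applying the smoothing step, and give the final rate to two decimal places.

4.47%

Output 4.0% below potential → x = -4.0.
i^T_t = 1.8 + 2.4 + 1.5 × (6.8 − 2.4) + 1.28 × (-4.0)
   = 1.8 + 2.4 + 6.6 − 5.12 = 5.68
i_t = 0.65 × 3.82 + 0.35 × 5.68 = 2.483 + 1.988 = 4.47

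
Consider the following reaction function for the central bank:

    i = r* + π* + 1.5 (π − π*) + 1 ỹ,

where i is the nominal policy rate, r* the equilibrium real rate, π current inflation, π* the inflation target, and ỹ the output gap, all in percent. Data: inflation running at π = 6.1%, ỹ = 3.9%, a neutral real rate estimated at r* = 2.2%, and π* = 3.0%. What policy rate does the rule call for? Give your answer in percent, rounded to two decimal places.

i = 2.2 + 3.0 + 1.5 × (6.1 − 3.0) + 1 × 3.9
   = 2.2 + 3 + 4.65 + 3.9 = 13.75

13.75%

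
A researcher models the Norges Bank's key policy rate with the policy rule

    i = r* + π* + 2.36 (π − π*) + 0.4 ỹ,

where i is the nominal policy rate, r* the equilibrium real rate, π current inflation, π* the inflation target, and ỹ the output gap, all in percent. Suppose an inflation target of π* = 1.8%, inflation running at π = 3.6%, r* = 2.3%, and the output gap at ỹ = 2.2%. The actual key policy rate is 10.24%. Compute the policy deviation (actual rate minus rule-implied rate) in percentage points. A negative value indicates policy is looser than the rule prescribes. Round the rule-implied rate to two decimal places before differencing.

1.01 pp

i = 2.3 + 1.8 + 2.36 × (3.6 − 1.8) + 0.4 × 2.2
   = 2.3 + 1.8 + 4.248 + 0.88 = 9.23
Deviation = 10.24 − 9.23 = 1.01 pp.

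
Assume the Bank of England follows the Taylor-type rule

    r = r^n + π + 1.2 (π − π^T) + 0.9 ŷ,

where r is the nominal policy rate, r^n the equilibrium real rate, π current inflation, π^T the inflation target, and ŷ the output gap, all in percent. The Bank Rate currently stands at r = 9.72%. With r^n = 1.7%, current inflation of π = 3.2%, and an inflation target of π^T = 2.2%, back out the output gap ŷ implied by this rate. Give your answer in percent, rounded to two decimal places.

4.02%

0.9 ŷ = 9.72 − 1.7 − 3.2 − 1.2 × (3.2 − 2.2) = 3.62
ŷ = 3.62 / 0.9 = 4.02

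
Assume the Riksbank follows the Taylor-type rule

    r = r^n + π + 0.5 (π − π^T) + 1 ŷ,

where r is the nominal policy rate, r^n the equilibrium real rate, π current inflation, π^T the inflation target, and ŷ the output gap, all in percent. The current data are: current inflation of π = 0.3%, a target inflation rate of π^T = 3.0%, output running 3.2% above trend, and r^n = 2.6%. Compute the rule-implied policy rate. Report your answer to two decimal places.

Output 3.2% above potential → ŷ = 3.2.
r = 2.6 + 0.3 + 0.5 × (0.3 − 3.0) + 1 × 3.2
   = 2.6 + 0.3 − 1.35 + 3.2 = 4.75

4.75%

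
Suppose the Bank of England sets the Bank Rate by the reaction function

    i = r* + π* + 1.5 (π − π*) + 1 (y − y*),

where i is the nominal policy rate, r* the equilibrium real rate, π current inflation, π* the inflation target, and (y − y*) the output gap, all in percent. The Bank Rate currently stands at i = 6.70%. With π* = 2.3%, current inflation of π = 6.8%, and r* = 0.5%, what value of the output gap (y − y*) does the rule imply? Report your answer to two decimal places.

-2.85%

1 (y − y*) = 6.70 − 0.5 − 2.3 − 1.5 × (6.8 − 2.3) = -2.85
(y − y*) = -2.85 / 1 = -2.85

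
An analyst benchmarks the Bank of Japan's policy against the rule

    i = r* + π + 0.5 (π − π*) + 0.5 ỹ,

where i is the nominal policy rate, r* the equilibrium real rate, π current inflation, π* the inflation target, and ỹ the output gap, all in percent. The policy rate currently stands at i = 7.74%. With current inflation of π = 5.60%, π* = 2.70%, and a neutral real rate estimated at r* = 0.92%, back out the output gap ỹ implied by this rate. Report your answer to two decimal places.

-0.46%

0.5 ỹ = 7.74 − 0.92 − 5.60 − 0.5 × (5.60 − 2.70) = -0.23
ỹ = -0.23 / 0.5 = -0.46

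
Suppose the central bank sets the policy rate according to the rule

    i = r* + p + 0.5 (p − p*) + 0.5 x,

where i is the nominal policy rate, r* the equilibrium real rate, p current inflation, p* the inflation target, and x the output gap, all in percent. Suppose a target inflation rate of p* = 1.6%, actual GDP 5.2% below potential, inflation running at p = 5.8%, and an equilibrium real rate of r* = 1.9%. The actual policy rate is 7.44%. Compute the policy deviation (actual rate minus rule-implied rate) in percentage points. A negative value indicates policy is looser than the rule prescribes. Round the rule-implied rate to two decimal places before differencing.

0.24 pp

Output 5.2% below potential → x = -5.2.
i = 1.9 + 5.8 + 0.5 × (5.8 − 1.6) + 0.5 × (-5.2)
   = 1.9 + 5.8 + 2.1 − 2.6 = 7.20
Deviation = 7.44 − 7.20 = 0.24 pp.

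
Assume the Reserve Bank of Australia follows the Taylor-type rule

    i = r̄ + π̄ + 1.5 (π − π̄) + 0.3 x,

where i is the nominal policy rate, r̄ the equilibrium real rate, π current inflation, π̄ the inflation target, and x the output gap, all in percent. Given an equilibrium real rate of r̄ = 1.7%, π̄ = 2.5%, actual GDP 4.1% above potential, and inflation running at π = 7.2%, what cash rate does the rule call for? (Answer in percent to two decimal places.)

12.48%

Output 4.1% above potential → x = 4.1.
i = 1.7 + 2.5 + 1.5 × (7.2 − 2.5) + 0.3 × 4.1
   = 1.7 + 2.5 + 7.05 + 1.23 = 12.48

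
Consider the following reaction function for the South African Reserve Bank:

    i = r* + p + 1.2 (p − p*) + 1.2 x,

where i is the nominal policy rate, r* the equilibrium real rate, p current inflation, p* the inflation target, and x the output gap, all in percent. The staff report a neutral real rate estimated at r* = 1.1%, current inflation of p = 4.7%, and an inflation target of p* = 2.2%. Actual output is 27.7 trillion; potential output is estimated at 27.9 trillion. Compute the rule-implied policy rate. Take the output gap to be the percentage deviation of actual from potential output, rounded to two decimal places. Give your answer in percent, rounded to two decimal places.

7.94%

Output gap = 100 × (27.7 − 27.9) / 27.9 = -0.72%.
i = 1.10 + 4.70 + 1.2 × (4.70 − 2.20) + 1.2 × (-0.72)
   = 1.10 + 4.7 + 3 − 0.864 = 7.94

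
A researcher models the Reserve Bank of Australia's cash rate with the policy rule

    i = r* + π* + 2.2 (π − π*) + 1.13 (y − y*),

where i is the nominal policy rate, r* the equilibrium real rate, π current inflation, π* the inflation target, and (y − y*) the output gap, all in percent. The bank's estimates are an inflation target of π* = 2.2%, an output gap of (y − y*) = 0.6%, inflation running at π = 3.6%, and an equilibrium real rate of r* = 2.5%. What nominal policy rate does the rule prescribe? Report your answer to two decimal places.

8.46%

i = 2.5 + 2.2 + 2.2 × (3.6 − 2.2) + 1.13 × 0.6
   = 2.5 + 2.2 + 3.08 + 0.678 = 8.46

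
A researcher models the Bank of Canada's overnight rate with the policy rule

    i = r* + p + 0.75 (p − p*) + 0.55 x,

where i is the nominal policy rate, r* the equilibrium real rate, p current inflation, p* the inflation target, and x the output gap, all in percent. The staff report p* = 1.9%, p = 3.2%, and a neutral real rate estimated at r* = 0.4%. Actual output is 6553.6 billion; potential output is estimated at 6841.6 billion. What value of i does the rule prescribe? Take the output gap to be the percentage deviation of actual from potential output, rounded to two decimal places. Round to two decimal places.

Output gap = 100 × (6553.6 − 6841.6) / 6841.6 = -4.21%.
i = 0.40 + 3.20 + 0.75 × (3.20 − 1.90) + 0.55 × (-4.21)
   = 0.40 + 3.2 + 0.975 − 2.3155 = 2.26

2.26%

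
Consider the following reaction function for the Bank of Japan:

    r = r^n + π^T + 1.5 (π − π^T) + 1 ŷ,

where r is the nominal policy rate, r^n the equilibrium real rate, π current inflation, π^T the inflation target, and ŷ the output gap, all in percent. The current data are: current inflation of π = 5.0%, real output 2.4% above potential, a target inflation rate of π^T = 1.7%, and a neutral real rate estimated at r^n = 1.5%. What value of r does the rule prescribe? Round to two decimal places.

10.55%

Output 2.4% above potential → ŷ = 2.4.
r = 1.5 + 1.7 + 1.5 × (5.0 − 1.7) + 1 × 2.4
   = 1.5 + 1.7 + 4.95 + 2.4 = 10.55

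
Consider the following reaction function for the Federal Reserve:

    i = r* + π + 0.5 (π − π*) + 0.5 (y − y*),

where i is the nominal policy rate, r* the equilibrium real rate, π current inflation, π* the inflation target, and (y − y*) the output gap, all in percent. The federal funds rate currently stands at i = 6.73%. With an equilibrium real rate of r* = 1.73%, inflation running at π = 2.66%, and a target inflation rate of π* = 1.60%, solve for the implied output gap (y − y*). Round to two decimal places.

3.62%

0.5 (y − y*) = 6.73 − 1.73 − 2.66 − 0.5 × (2.66 − 1.60) = 1.81
(y − y*) = 1.81 / 0.5 = 3.62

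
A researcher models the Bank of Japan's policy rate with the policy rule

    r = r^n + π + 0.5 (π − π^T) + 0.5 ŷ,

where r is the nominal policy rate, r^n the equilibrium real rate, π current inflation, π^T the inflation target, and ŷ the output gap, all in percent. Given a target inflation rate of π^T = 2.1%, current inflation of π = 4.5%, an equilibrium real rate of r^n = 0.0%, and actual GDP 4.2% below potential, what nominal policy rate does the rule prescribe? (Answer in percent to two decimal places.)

Output 4.2% below potential → ŷ = -4.2.
r = 0.0 + 4.5 + 0.5 × (4.5 − 2.1) + 0.5 × (-4.2)
   = 0.0 + 4.5 + 1.2 − 2.1 = 3.60

3.60%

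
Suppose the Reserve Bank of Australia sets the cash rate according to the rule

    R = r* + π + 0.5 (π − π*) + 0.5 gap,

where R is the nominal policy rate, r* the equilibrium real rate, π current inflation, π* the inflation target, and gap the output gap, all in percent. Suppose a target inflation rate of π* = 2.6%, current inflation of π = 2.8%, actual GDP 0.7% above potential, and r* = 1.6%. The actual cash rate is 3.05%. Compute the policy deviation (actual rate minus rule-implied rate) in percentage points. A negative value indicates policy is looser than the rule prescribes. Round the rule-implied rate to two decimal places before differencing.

Output 0.7% above potential → gap = 0.7.
R = 1.6 + 2.8 + 0.5 × (2.8 − 2.6) + 0.5 × 0.7
   = 1.6 + 2.8 + 0.1 + 0.35 = 4.85
Deviation = 3.05 − 4.85 = -1.80 pp.

-1.80 pp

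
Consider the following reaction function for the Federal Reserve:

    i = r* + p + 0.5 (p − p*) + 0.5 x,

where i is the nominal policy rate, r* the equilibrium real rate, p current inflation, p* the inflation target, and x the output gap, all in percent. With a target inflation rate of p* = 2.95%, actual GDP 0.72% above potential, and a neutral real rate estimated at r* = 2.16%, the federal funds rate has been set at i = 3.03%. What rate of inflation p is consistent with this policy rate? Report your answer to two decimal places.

Output 0.72% above potential → x = 0.72.
Collecting p: i = r* + (1 + 0.5) p − 0.5 p* + 0.5 x
1.5 p = 3.03 − 2.16 + 0.5 × 2.95 − 0.5 × 0.72 = 1.985
p = 1.985 / 1.5 = 1.32

1.32%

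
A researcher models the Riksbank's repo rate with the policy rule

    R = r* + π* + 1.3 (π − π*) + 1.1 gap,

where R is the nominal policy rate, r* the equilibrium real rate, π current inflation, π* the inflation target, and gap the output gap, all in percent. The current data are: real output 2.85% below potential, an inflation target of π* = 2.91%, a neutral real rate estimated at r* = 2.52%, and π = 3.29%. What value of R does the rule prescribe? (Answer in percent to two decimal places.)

Output 2.85% below potential → gap = -2.85.
R = 2.52 + 2.91 + 1.3 × (3.29 − 2.91) + 1.1 × (-2.85)
   = 2.52 + 2.91 + 0.494 − 3.135 = 2.79

2.79%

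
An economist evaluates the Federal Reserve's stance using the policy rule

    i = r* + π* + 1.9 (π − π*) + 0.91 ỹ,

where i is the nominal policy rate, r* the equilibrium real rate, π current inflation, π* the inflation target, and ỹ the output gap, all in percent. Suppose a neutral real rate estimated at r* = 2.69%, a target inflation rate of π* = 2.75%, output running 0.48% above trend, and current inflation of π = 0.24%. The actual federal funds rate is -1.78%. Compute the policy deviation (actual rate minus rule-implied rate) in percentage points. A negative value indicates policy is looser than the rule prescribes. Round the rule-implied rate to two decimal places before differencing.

-2.89 pp

Output 0.48% above potential → ỹ = 0.48.
i = 2.69 + 2.75 + 1.9 × (0.24 − 2.75) + 0.91 × 0.48
   = 2.69 + 2.75 − 4.769 + 0.4368 = 1.11
Deviation = -1.78 − 1.11 = -2.89 pp.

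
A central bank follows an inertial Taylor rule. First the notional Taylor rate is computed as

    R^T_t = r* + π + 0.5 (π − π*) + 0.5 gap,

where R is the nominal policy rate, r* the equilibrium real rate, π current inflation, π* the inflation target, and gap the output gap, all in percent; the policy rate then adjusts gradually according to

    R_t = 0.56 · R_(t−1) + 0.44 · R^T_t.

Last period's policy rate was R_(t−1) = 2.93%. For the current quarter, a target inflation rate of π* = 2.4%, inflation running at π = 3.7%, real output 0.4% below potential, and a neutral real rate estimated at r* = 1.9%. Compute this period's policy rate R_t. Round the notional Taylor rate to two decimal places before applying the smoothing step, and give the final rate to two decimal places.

4.30%

Output 0.4% below potential → gap = -0.4.
R^T_t = 1.9 + 3.7 + 0.5 × (3.7 − 2.4) + 0.5 × (-0.4)
   = 1.9 + 3.7 + 0.65 − 0.2 = 6.05
R_t = 0.56 × 2.93 + 0.44 × 6.05 = 1.6408 + 2.662 = 4.30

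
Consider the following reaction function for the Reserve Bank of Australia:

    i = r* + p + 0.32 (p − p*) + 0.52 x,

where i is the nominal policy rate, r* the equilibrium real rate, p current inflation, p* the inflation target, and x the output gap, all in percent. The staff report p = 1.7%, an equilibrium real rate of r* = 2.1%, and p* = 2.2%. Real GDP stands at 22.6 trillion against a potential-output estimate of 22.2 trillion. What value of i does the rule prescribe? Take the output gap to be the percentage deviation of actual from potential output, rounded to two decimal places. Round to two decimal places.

Output gap = 100 × (22.6 − 22.2) / 22.2 = 1.80%.
i = 2.10 + 1.70 + 0.32 × (1.70 − 2.20) + 0.52 × 1.80
   = 2.10 + 1.7 − 0.16 + 0.936 = 4.58

4.58%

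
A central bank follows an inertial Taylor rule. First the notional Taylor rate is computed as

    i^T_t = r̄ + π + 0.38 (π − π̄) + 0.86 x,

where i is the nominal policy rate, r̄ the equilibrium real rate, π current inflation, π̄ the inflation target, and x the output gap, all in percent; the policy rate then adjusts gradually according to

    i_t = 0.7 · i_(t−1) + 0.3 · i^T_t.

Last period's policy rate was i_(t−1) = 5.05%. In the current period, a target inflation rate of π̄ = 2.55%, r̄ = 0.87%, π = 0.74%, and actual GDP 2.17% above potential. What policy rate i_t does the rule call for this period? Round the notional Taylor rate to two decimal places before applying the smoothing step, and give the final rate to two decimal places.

4.37%

Output 2.17% above potential → x = 2.17.
i^T_t = 0.87 + 0.74 + 0.38 × (0.74 − 2.55) + 0.86 × 2.17
   = 0.87 + 0.74 − 0.6878 + 1.8662 = 2.79
i_t = 0.7 × 5.05 + 0.3 × 2.79 = 3.535 + 0.837 = 4.37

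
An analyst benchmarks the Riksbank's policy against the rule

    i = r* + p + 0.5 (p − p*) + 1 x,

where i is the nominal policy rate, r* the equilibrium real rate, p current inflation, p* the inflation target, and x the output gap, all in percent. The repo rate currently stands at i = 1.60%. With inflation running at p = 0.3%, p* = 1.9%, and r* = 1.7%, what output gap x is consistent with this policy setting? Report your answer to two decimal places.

1 x = 1.60 − 1.7 − 0.3 − 0.5 × (0.3 − 1.9) = 0.4
x = 0.4 / 1 = 0.40

0.40%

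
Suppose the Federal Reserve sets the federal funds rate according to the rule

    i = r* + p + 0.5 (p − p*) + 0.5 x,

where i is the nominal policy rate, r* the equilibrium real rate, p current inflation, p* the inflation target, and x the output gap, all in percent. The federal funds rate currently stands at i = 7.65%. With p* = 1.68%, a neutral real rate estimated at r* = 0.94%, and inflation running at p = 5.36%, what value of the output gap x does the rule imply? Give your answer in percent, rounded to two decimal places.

0.5 x = 7.65 − 0.94 − 5.36 − 0.5 × (5.36 − 1.68) = -0.49
x = -0.49 / 0.5 = -0.98

-0.98%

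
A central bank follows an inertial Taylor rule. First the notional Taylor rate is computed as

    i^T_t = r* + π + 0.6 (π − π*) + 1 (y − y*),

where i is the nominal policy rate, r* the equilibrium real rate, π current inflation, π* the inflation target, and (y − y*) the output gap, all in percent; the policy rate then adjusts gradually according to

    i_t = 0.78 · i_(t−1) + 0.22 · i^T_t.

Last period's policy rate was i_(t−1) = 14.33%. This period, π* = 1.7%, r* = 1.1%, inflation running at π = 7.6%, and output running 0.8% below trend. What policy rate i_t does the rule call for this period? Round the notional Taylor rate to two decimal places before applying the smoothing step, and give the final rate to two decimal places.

13.69%

Output 0.8% below potential → (y − y*) = -0.8.
i^T_t = 1.1 + 7.6 + 0.6 × (7.6 − 1.7) + 1 × (-0.8)
   = 1.1 + 7.6 + 3.54 − 0.8 = 11.44
i_t = 0.78 × 14.33 + 0.22 × 11.44 = 11.1774 + 2.5168 = 13.69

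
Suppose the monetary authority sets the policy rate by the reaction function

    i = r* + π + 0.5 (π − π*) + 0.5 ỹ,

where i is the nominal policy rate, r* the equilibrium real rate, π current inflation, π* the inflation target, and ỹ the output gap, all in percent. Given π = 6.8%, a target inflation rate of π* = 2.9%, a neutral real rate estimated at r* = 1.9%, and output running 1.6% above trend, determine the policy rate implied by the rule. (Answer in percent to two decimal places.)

11.45%

Output 1.6% above potential → ỹ = 1.6.
i = 1.9 + 6.8 + 0.5 × (6.8 − 2.9) + 0.5 × 1.6
   = 1.9 + 6.8 + 1.95 + 0.8 = 11.45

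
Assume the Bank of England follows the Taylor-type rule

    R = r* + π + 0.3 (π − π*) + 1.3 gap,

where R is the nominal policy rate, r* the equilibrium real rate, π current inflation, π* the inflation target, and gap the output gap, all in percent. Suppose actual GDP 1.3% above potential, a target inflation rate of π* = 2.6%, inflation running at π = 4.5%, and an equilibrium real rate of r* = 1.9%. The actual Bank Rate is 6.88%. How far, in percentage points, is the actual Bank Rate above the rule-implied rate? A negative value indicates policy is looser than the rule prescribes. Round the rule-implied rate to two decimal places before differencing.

Output 1.3% above potential → gap = 1.3.
R = 1.9 + 4.5 + 0.3 × (4.5 − 2.6) + 1.3 × 1.3
   = 1.9 + 4.5 + 0.57 + 1.69 = 8.66
Deviation = 6.88 − 8.66 = -1.78 pp.

-1.78 pp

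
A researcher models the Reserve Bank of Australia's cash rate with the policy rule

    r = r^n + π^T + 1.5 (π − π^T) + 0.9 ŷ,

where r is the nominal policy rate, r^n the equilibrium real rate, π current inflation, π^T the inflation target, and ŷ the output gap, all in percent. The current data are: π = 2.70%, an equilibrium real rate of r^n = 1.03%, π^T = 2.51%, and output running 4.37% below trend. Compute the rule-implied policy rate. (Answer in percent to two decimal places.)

-0.11%

Output 4.37% below potential → ŷ = -4.37.
r = 1.03 + 2.51 + 1.5 × (2.70 − 2.51) + 0.9 × (-4.37)
   = 1.03 + 2.51 + 0.285 − 3.933 = -0.11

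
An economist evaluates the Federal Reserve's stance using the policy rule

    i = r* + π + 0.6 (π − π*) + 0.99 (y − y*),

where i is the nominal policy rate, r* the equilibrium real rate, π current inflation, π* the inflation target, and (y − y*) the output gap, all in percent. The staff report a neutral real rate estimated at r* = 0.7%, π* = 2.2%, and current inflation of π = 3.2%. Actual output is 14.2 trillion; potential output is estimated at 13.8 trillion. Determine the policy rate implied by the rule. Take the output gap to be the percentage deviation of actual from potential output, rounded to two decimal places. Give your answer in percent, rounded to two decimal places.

7.37%

Output gap = 100 × (14.2 − 13.8) / 13.8 = 2.90%.
i = 0.70 + 3.20 + 0.6 × (3.20 − 2.20) + 0.99 × 2.90
   = 0.70 + 3.2 + 0.6 + 2.871 = 7.37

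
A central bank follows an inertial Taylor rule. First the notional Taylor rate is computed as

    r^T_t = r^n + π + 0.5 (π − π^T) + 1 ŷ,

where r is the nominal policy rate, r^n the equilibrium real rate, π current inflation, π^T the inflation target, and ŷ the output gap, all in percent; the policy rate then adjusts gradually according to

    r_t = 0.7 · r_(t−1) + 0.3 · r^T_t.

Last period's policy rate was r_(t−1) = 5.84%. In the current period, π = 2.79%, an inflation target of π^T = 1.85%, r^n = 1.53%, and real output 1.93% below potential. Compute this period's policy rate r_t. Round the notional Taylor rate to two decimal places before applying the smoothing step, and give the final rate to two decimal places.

Output 1.93% below potential → ŷ = -1.93.
r^T_t = 1.53 + 2.79 + 0.5 × (2.79 − 1.85) + 1 × (-1.93)
   = 1.53 + 2.79 + 0.47 − 1.93 = 2.86
r_t = 0.7 × 5.84 + 0.3 × 2.86 = 4.088 + 0.858 = 4.95

4.95%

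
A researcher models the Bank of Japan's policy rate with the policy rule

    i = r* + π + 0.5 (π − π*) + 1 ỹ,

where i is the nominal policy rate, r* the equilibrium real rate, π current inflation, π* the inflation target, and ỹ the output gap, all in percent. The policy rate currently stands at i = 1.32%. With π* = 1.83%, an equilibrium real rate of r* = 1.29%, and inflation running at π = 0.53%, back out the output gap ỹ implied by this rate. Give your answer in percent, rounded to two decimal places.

0.15%

1 ỹ = 1.32 − 1.29 − 0.53 − 0.5 × (0.53 − 1.83) = 0.15
ỹ = 0.15 / 1 = 0.15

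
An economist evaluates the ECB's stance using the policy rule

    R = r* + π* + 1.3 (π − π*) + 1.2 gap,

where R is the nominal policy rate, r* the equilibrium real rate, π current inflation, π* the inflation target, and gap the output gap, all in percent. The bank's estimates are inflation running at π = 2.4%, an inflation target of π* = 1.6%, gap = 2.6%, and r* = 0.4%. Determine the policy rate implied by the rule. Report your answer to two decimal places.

R = 0.4 + 1.6 + 1.3 × (2.4 − 1.6) + 1.2 × 2.6
   = 0.4 + 1.6 + 1.04 + 3.12 = 6.16

6.16%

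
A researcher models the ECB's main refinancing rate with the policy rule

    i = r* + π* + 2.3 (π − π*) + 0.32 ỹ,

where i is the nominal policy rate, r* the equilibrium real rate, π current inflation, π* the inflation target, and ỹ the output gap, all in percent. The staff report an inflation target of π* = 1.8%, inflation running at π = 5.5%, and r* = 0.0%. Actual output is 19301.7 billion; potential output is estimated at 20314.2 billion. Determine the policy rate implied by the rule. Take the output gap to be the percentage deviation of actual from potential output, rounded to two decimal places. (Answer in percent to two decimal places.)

8.72%

Output gap = 100 × (19301.7 − 20314.2) / 20314.2 = -4.98%.
i = 0.00 + 1.80 + 2.3 × (5.50 − 1.80) + 0.32 × (-4.98)
   = 0.00 + 1.8 + 8.51 − 1.5936 = 8.72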